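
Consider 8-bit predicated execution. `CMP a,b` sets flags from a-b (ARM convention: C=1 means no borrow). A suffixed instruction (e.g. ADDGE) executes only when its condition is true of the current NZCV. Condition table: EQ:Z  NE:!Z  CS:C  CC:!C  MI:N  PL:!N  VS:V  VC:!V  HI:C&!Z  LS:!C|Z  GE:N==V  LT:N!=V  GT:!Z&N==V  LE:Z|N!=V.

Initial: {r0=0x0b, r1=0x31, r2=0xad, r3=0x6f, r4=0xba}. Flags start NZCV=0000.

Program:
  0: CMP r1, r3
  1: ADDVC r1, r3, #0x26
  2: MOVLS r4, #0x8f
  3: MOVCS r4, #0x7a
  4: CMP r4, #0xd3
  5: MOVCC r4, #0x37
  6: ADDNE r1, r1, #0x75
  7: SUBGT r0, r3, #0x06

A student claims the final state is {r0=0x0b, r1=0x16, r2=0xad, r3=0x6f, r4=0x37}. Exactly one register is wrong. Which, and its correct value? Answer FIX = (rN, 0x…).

0: ✓ CMP  NZCV=1000
1: ✓ ADDVC  r1←0x95
2: ✓ MOVLS  r4←0x8f
3: · MOVCS
4: ✓ CMP  NZCV=1000
5: ✓ MOVCC  r4←0x37
6: ✓ ADDNE  r1←0x0a
7: · SUBGT

FIX = (r1, 0x0a)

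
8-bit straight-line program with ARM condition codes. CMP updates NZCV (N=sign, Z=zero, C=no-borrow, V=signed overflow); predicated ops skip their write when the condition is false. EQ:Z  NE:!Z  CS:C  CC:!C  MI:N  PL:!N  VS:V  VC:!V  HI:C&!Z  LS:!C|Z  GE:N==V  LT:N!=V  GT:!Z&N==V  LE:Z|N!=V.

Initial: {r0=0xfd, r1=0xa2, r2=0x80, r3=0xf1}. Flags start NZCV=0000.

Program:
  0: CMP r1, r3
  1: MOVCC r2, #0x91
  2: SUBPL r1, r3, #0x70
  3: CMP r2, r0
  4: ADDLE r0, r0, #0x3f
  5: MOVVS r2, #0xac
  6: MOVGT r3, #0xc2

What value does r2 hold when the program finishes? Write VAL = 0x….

VAL = 0x91

[0] flags=1000 → (cmp)
[1] flags=1000 CC?T → r2=0x91
[2] flags=1000 PL?F → skip
[3] flags=1000 → (cmp)
[4] flags=1000 LE?T → r0=0x3c
[5] flags=1000 VS?F → skip
[6] flags=1000 GT?F → skip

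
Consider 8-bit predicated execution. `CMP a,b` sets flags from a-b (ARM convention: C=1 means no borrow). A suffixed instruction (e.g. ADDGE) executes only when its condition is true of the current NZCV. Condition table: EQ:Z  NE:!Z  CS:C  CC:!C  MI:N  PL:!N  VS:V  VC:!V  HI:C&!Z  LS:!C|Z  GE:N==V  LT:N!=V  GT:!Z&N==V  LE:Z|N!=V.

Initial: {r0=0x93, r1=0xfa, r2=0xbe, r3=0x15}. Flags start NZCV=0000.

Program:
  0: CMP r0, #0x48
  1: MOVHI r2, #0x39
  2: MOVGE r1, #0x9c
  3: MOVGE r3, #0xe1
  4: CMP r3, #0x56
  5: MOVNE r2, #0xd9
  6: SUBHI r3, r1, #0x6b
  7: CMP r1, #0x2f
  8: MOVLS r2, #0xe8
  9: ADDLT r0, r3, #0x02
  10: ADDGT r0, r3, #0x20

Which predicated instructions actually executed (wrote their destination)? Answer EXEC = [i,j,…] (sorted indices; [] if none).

[0] flags=0011 → (cmp)
[1] flags=0011 HI?T → r2=0x39
[2] flags=0011 GE?F → skip
[3] flags=0011 GE?F → skip
[4] flags=1000 → (cmp)
[5] flags=1000 NE?T → r2=0xd9
[6] flags=1000 HI?F → skip
[7] flags=1010 → (cmp)
[8] flags=1010 LS?F → skip
[9] flags=1010 LT?T → r0=0x17
[10] flags=1010 GT?F → skip

EXEC = [1,5,9]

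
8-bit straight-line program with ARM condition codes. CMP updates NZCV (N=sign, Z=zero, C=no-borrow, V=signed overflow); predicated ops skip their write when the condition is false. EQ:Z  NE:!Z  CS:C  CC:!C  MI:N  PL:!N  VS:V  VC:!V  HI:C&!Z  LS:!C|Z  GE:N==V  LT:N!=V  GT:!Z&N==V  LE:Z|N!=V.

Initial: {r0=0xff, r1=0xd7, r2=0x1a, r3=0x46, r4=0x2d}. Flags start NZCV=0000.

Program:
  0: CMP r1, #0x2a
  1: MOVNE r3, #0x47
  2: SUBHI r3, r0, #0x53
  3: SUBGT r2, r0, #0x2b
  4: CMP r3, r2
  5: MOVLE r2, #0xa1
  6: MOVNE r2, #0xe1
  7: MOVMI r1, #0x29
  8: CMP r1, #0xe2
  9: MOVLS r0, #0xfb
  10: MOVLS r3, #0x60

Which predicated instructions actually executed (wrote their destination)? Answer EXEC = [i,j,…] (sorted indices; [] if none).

0: ✓ CMP  NZCV=1010
1: ✓ MOVNE  r3←0x47
2: ✓ SUBHI  r3←0xac
3: · SUBGT
4: ✓ CMP  NZCV=1010
5: ✓ MOVLE  r2←0xa1
6: ✓ MOVNE  r2←0xe1
7: ✓ MOVMI  r1←0x29
8: ✓ CMP  NZCV=0000
9: ✓ MOVLS  r0←0xfb
10: ✓ MOVLS  r3←0x60

EXEC = [1,2,5,6,7,9,10]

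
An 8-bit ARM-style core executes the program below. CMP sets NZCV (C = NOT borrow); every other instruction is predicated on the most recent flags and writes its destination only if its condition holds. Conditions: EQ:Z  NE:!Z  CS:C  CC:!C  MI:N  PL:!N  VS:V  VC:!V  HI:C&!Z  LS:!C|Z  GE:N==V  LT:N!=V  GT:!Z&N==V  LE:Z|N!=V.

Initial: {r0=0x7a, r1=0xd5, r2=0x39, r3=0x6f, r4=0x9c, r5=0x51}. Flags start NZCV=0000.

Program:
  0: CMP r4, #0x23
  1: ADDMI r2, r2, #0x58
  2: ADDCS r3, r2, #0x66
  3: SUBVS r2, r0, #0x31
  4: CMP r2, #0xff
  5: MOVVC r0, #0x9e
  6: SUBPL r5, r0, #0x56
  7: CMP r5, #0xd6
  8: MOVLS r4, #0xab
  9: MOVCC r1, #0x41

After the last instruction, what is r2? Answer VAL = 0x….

VAL = 0x49

0: ✓ CMP  NZCV=0011
1: · ADDMI
2: ✓ ADDCS  r3←0x9f
3: ✓ SUBVS  r2←0x49
4: ✓ CMP  NZCV=0000
5: ✓ MOVVC  r0←0x9e
6: ✓ SUBPL  r5←0x48
7: ✓ CMP  NZCV=0000
8: ✓ MOVLS  r4←0xab
9: ✓ MOVCC  r1←0x41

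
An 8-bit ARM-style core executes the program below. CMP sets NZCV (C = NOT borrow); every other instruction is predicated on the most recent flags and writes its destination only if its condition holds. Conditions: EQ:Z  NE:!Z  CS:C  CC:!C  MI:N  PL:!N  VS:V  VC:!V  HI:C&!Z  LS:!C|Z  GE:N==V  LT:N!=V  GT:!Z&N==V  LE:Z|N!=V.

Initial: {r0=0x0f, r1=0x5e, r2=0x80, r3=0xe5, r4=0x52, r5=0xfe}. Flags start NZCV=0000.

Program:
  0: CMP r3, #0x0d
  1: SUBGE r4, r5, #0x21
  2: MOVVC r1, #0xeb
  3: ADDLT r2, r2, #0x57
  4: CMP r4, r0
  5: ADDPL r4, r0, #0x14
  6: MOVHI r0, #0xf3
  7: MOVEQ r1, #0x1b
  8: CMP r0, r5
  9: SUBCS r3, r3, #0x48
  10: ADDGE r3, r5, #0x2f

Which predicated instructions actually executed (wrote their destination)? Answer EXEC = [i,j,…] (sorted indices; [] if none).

EXEC = [2,3,5,6]

0: ✓ CMP  NZCV=1010
1: · SUBGE
2: ✓ MOVVC  r1←0xeb
3: ✓ ADDLT  r2←0xd7
4: ✓ CMP  NZCV=0010
5: ✓ ADDPL  r4←0x23
6: ✓ MOVHI  r0←0xf3
7: · MOVEQ
8: ✓ CMP  NZCV=1000
9: · SUBCS
10: · ADDGE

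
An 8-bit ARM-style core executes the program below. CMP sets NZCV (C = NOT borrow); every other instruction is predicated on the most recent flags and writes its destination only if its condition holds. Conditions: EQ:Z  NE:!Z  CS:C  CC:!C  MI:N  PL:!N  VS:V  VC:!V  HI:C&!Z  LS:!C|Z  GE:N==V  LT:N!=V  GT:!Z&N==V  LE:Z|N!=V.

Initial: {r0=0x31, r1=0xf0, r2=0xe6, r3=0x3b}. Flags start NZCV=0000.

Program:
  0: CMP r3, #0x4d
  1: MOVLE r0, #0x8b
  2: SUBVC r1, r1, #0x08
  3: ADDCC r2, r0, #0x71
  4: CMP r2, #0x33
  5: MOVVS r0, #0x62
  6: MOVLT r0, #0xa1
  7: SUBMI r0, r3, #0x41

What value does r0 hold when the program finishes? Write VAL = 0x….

[0] flags=1000 → (cmp)
[1] flags=1000 LE?T → r0=0x8b
[2] flags=1000 VC?T → r1=0xe8
[3] flags=1000 CC?T → r2=0xfc
[4] flags=1010 → (cmp)
[5] flags=1010 VS?F → skip
[6] flags=1010 LT?T → r0=0xa1
[7] flags=1010 MI?T → r0=0xfa

VAL = 0xfa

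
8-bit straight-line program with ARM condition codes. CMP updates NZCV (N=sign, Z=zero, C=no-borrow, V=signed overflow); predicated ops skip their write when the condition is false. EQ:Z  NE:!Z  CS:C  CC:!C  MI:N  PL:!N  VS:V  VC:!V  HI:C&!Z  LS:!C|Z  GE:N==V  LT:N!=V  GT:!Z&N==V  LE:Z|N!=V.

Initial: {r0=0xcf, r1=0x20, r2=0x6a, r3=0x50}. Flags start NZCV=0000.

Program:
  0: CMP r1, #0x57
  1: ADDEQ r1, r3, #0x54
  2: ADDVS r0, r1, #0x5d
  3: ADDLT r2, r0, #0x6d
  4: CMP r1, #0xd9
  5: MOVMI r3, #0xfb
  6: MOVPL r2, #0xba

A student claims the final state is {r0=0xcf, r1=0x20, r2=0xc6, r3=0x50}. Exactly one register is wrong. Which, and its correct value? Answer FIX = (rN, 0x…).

[0] flags=1000 → (cmp)
[1] flags=1000 EQ?F → skip
[2] flags=1000 VS?F → skip
[3] flags=1000 LT?T → r2=0x3c
[4] flags=0000 → (cmp)
[5] flags=0000 MI?F → skip
[6] flags=0000 PL?T → r2=0xba

FIX = (r2, 0xba)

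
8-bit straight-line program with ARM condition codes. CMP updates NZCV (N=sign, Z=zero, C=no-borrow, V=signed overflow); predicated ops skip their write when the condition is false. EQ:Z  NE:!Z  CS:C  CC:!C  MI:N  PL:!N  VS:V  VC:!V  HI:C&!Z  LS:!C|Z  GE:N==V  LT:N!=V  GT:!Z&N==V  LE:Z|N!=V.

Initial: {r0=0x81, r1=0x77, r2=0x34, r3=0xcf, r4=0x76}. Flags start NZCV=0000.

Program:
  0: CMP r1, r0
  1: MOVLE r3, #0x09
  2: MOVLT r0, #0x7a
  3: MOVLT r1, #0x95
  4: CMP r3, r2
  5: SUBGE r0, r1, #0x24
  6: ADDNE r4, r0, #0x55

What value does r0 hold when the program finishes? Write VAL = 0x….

[0] flags=1001 → (cmp)
[1] flags=1001 LE?F → skip
[2] flags=1001 LT?F → skip
[3] flags=1001 LT?F → skip
[4] flags=1010 → (cmp)
[5] flags=1010 GE?F → skip
[6] flags=1010 NE?T → r4=0xd6

VAL = 0x81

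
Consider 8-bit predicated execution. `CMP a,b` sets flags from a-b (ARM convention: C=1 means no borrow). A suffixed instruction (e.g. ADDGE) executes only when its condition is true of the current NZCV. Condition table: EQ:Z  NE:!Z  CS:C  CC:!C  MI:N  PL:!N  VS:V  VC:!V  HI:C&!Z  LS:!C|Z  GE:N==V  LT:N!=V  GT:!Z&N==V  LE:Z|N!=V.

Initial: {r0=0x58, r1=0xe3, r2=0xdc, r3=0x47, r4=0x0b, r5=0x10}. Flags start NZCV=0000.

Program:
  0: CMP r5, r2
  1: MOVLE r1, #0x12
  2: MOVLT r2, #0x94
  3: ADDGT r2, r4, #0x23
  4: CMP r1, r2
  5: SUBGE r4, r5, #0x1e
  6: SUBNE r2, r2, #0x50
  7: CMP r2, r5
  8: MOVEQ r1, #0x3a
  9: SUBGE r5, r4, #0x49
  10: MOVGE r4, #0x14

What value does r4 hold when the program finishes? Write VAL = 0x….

[0] flags=0000 → (cmp)
[1] flags=0000 LE?F → skip
[2] flags=0000 LT?F → skip
[3] flags=0000 GT?T → r2=0x2e
[4] flags=1010 → (cmp)
[5] flags=1010 GE?F → skip
[6] flags=1010 NE?T → r2=0xde
[7] flags=1010 → (cmp)
[8] flags=1010 EQ?F → skip
[9] flags=1010 GE?F → skip
[10] flags=1010 GE?F → skip

VAL = 0x0b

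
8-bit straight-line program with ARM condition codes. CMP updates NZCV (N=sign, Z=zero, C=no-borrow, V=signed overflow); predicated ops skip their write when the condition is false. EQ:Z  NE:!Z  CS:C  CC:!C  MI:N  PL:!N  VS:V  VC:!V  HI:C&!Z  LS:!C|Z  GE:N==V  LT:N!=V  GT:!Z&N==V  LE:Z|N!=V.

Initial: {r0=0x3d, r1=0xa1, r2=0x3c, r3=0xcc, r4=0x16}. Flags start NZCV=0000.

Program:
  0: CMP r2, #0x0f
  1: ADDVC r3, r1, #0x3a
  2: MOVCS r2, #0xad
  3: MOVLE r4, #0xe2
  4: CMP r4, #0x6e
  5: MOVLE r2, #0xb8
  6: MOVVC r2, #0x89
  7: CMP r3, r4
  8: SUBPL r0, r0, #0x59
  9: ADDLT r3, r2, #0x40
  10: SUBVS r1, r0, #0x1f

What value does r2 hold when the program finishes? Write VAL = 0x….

VAL = 0x89

0: ✓ CMP  NZCV=0010
1: ✓ ADDVC  r3←0xdb
2: ✓ MOVCS  r2←0xad
3: · MOVLE
4: ✓ CMP  NZCV=1000
5: ✓ MOVLE  r2←0xb8
6: ✓ MOVVC  r2←0x89
7: ✓ CMP  NZCV=1010
8: · SUBPL
9: ✓ ADDLT  r3←0xc9
10: · SUBVS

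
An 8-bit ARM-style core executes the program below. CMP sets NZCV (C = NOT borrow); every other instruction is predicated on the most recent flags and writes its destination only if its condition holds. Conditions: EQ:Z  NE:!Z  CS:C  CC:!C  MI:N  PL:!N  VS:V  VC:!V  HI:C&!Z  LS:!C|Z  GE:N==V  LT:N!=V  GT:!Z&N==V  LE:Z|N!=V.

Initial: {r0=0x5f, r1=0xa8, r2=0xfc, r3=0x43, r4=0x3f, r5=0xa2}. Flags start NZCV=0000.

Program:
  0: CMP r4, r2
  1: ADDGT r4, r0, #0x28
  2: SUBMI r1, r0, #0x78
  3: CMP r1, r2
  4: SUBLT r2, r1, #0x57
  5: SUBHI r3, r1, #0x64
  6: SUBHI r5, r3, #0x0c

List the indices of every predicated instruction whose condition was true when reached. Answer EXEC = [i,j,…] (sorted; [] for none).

0: ✓ CMP  NZCV=0000
1: ✓ ADDGT  r4←0x87
2: · SUBMI
3: ✓ CMP  NZCV=1000
4: ✓ SUBLT  r2←0x51
5: · SUBHI
6: · SUBHI

EXEC = [1,4]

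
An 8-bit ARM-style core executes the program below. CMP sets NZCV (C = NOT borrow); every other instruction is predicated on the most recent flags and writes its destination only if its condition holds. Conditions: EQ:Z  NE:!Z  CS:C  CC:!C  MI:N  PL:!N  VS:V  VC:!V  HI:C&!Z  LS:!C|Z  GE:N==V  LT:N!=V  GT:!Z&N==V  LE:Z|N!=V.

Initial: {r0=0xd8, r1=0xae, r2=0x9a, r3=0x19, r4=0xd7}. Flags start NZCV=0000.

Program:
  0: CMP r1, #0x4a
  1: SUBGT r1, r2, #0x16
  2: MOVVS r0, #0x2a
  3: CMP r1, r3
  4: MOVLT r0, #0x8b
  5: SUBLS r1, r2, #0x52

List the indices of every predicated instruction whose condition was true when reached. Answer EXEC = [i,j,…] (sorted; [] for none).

EXEC = [2,4]

[0] flags=0011 → (cmp)
[1] flags=0011 GT?F → skip
[2] flags=0011 VS?T → r0=0x2a
[3] flags=1010 → (cmp)
[4] flags=1010 LT?T → r0=0x8b
[5] flags=1010 LS?F → skip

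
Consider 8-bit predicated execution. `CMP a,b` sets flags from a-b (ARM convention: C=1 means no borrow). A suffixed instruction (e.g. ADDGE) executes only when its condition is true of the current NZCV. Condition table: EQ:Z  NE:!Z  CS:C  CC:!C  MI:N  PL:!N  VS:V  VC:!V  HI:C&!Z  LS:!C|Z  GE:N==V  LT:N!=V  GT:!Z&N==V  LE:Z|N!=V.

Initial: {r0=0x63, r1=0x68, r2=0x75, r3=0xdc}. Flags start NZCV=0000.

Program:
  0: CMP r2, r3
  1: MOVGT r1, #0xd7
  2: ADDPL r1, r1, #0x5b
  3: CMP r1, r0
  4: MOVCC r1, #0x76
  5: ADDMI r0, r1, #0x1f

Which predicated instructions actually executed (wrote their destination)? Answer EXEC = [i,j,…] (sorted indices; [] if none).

0: ✓ CMP  NZCV=1001
1: ✓ MOVGT  r1←0xd7
2: · ADDPL
3: ✓ CMP  NZCV=0011
4: · MOVCC
5: · ADDMI

EXEC = [1]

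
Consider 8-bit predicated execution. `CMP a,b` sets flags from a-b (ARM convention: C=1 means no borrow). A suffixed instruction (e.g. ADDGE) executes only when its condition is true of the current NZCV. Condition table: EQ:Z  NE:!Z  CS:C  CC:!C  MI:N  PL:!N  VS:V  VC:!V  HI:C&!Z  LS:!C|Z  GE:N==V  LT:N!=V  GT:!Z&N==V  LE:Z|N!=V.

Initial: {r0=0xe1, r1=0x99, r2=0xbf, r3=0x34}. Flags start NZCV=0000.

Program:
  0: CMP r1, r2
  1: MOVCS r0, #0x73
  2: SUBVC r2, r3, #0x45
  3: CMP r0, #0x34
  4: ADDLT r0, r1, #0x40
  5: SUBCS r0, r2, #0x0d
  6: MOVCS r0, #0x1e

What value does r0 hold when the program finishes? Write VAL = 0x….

[0] flags=1000 → (cmp)
[1] flags=1000 CS?F → skip
[2] flags=1000 VC?T → r2=0xef
[3] flags=1010 → (cmp)
[4] flags=1010 LT?T → r0=0xd9
[5] flags=1010 CS?T → r0=0xe2
[6] flags=1010 CS?T → r0=0x1e

VAL = 0x1e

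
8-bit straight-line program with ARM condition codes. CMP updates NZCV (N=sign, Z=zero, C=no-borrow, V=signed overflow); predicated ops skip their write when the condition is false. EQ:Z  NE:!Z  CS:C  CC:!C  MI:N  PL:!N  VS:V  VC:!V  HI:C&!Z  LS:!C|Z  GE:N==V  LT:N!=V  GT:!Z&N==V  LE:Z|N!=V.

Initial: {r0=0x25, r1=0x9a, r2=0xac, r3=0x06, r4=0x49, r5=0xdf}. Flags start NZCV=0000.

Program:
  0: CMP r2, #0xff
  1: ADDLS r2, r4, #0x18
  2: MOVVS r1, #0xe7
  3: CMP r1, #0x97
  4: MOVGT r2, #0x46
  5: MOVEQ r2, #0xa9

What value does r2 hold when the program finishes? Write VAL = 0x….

VAL = 0x46

0: ✓ CMP  NZCV=1000
1: ✓ ADDLS  r2←0x61
2: · MOVVS
3: ✓ CMP  NZCV=0010
4: ✓ MOVGT  r2←0x46
5: · MOVEQ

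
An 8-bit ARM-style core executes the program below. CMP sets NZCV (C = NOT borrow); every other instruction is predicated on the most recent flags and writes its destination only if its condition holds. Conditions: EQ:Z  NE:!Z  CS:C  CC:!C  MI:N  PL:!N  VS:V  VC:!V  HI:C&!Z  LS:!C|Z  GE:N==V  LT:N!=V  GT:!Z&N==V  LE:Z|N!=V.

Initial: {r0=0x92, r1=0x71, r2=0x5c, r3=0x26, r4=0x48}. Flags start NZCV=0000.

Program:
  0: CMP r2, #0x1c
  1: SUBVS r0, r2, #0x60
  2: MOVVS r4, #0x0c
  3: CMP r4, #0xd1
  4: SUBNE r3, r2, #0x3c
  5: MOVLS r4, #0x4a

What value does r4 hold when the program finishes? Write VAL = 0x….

VAL = 0x4a

[0] flags=0010 → (cmp)
[1] flags=0010 VS?F → skip
[2] flags=0010 VS?F → skip
[3] flags=0000 → (cmp)
[4] flags=0000 NE?T → r3=0x20
[5] flags=0000 LS?T → r4=0x4a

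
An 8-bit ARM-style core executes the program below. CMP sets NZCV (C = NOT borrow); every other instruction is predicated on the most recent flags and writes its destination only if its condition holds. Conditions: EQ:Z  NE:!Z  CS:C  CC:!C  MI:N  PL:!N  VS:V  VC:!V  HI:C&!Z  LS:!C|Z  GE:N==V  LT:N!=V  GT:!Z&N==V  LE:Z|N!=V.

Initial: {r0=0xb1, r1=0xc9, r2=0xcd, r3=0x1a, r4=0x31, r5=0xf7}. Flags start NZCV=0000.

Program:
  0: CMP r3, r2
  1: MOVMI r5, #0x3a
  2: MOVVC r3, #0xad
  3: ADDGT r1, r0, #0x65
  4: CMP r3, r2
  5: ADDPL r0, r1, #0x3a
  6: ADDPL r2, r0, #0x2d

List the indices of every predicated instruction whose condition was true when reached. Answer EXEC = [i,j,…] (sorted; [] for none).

EXEC = [2,3]

[0] flags=0000 → (cmp)
[1] flags=0000 MI?F → skip
[2] flags=0000 VC?T → r3=0xad
[3] flags=0000 GT?T → r1=0x16
[4] flags=1000 → (cmp)
[5] flags=1000 PL?F → skip
[6] flags=1000 PL?F → skip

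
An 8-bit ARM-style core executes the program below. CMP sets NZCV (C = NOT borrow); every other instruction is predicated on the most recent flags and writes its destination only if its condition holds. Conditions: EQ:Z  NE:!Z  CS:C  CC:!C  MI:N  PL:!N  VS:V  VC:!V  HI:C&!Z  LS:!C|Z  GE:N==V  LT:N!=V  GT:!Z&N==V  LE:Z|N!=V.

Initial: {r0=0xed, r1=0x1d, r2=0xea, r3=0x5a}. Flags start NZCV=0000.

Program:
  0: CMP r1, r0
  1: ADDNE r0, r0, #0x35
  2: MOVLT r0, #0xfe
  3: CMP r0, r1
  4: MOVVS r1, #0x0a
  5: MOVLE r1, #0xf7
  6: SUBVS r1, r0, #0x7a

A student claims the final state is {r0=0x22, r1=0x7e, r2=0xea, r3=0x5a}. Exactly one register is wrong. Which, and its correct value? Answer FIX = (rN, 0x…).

0: ✓ CMP  NZCV=0000
1: ✓ ADDNE  r0←0x22
2: · MOVLT
3: ✓ CMP  NZCV=0010
4: · MOVVS
5: · MOVLE
6: · SUBVS

FIX = (r1, 0x1d)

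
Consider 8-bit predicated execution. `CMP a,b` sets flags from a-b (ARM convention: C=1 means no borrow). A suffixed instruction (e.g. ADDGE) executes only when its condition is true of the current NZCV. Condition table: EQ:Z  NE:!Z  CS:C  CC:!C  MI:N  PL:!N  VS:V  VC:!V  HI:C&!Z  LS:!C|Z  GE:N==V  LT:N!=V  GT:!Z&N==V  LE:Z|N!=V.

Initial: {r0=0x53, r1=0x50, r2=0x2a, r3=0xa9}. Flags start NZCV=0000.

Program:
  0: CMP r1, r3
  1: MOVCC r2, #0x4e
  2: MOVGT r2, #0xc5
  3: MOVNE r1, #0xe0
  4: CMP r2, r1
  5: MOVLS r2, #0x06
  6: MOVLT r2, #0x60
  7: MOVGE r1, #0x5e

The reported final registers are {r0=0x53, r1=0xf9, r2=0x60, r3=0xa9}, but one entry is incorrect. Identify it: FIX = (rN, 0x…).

FIX = (r1, 0xe0)

[0] flags=1001 → (cmp)
[1] flags=1001 CC?T → r2=0x4e
[2] flags=1001 GT?T → r2=0xc5
[3] flags=1001 NE?T → r1=0xe0
[4] flags=1000 → (cmp)
[5] flags=1000 LS?T → r2=0x06
[6] flags=1000 LT?T → r2=0x60
[7] flags=1000 GE?F → skip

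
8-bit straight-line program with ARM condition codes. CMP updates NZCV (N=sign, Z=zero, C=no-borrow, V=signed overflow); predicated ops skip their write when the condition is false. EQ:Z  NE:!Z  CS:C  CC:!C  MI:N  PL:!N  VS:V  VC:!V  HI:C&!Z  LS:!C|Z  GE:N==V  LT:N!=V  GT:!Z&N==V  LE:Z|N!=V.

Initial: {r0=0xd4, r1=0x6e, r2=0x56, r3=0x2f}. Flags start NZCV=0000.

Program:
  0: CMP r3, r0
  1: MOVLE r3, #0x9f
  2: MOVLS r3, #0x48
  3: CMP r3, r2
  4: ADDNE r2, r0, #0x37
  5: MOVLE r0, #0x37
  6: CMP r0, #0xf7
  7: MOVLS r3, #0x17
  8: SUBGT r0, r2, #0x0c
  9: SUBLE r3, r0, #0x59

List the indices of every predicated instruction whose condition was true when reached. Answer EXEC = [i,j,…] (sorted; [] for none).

0: ✓ CMP  NZCV=0000
1: · MOVLE
2: ✓ MOVLS  r3←0x48
3: ✓ CMP  NZCV=1000
4: ✓ ADDNE  r2←0x0b
5: ✓ MOVLE  r0←0x37
6: ✓ CMP  NZCV=0000
7: ✓ MOVLS  r3←0x17
8: ✓ SUBGT  r0←0xff
9: · SUBLE

EXEC = [2,4,5,7,8]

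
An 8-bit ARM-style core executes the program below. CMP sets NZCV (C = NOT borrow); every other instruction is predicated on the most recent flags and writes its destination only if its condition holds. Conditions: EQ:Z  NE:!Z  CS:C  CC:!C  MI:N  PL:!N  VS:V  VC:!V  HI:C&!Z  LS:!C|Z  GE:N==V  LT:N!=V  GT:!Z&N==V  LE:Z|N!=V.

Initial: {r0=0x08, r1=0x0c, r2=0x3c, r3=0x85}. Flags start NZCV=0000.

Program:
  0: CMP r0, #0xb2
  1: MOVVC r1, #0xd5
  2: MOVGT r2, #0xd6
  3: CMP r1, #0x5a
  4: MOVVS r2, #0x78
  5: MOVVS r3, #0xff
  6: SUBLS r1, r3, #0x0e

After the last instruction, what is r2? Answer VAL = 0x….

VAL = 0x78

0: ✓ CMP  NZCV=0000
1: ✓ MOVVC  r1←0xd5
2: ✓ MOVGT  r2←0xd6
3: ✓ CMP  NZCV=0011
4: ✓ MOVVS  r2←0x78
5: ✓ MOVVS  r3←0xff
6: · SUBLS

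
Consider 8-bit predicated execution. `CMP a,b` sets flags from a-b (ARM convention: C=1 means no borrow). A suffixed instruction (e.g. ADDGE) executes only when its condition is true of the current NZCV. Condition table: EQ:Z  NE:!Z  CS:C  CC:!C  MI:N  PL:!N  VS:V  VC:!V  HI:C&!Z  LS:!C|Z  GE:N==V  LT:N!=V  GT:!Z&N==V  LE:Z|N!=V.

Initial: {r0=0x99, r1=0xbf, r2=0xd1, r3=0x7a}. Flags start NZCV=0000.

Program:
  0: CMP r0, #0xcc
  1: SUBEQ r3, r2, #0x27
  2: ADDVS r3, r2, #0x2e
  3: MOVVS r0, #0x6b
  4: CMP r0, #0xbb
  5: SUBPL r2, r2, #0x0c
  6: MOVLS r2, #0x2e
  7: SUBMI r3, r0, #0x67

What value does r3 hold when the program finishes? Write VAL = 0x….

VAL = 0x32

0: ✓ CMP  NZCV=1000
1: · SUBEQ
2: · ADDVS
3: · MOVVS
4: ✓ CMP  NZCV=1000
5: · SUBPL
6: ✓ MOVLS  r2←0x2e
7: ✓ SUBMI  r3←0x32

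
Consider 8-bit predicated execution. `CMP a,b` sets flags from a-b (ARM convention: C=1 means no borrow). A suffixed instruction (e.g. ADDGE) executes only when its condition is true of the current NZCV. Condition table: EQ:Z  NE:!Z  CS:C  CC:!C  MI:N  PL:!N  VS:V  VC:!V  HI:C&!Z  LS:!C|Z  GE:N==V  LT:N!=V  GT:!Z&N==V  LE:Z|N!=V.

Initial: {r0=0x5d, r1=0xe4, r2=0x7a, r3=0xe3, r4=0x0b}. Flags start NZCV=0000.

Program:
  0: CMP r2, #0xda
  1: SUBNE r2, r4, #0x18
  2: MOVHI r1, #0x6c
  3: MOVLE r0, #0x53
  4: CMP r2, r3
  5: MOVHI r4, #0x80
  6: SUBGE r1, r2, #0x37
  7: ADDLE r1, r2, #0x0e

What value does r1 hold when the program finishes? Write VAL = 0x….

VAL = 0xbc

[0] flags=1001 → (cmp)
[1] flags=1001 NE?T → r2=0xf3
[2] flags=1001 HI?F → skip
[3] flags=1001 LE?F → skip
[4] flags=0010 → (cmp)
[5] flags=0010 HI?T → r4=0x80
[6] flags=0010 GE?T → r1=0xbc
[7] flags=0010 LE?F → skip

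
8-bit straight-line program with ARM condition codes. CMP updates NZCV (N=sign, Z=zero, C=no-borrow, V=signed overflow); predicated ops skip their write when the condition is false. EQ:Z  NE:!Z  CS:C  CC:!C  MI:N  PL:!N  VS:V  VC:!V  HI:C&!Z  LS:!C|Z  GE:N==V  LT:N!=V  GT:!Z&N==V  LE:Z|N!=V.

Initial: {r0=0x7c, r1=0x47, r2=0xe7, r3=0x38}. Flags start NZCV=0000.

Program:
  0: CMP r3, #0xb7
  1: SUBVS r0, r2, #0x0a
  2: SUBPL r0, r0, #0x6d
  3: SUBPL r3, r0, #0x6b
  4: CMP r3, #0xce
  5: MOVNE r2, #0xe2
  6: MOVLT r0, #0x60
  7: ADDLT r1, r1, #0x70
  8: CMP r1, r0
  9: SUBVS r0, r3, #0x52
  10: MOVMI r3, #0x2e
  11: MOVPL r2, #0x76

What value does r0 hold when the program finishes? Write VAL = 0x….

[0] flags=1001 → (cmp)
[1] flags=1001 VS?T → r0=0xdd
[2] flags=1001 PL?F → skip
[3] flags=1001 PL?F → skip
[4] flags=0000 → (cmp)
[5] flags=0000 NE?T → r2=0xe2
[6] flags=0000 LT?F → skip
[7] flags=0000 LT?F → skip
[8] flags=0000 → (cmp)
[9] flags=0000 VS?F → skip
[10] flags=0000 MI?F → skip
[11] flags=0000 PL?T → r2=0x76

VAL = 0xdd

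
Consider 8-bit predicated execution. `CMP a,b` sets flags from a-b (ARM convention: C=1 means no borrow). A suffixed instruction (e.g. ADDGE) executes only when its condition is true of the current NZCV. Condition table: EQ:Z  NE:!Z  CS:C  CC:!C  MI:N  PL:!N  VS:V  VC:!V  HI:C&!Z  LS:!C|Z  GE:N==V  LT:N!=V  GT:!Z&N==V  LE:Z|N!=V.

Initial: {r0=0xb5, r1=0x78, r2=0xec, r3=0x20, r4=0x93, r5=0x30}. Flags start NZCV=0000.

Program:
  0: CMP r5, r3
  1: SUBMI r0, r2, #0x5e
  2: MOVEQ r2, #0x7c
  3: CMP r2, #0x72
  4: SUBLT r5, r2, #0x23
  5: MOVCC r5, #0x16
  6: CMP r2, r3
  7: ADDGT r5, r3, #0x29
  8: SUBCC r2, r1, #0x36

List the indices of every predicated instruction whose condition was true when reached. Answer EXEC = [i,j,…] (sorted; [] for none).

0: ✓ CMP  NZCV=0010
1: · SUBMI
2: · MOVEQ
3: ✓ CMP  NZCV=0011
4: ✓ SUBLT  r5←0xc9
5: · MOVCC
6: ✓ CMP  NZCV=1010
7: · ADDGT
8: · SUBCC

EXEC = [4]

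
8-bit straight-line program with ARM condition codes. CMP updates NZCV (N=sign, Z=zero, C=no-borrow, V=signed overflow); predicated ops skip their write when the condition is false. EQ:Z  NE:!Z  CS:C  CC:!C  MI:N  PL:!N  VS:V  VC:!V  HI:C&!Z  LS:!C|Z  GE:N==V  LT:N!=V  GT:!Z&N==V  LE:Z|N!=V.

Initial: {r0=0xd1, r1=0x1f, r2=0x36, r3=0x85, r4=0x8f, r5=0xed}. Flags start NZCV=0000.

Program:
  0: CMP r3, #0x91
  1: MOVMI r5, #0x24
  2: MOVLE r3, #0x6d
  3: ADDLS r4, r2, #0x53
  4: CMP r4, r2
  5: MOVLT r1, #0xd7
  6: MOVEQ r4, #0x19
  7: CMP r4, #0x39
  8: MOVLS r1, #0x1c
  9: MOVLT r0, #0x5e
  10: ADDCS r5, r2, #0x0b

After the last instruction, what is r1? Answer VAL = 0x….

[0] flags=1000 → (cmp)
[1] flags=1000 MI?T → r5=0x24
[2] flags=1000 LE?T → r3=0x6d
[3] flags=1000 LS?T → r4=0x89
[4] flags=0011 → (cmp)
[5] flags=0011 LT?T → r1=0xd7
[6] flags=0011 EQ?F → skip
[7] flags=0011 → (cmp)
[8] flags=0011 LS?F → skip
[9] flags=0011 LT?T → r0=0x5e
[10] flags=0011 CS?T → r5=0x41

VAL = 0xd7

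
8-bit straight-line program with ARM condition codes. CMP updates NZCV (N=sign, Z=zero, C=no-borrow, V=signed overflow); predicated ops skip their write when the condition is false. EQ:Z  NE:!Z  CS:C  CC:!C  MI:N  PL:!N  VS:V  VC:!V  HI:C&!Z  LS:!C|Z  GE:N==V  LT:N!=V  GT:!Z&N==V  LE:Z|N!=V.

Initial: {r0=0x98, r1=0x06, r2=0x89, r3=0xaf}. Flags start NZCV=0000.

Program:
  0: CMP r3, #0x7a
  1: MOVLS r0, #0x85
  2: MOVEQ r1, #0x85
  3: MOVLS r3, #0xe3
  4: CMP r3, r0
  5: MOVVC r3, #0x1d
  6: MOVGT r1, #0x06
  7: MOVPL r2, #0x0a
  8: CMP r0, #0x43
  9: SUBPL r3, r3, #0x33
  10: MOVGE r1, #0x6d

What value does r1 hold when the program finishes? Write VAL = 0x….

0: ✓ CMP  NZCV=0011
1: · MOVLS
2: · MOVEQ
3: · MOVLS
4: ✓ CMP  NZCV=0010
5: ✓ MOVVC  r3←0x1d
6: ✓ MOVGT  r1←0x06
7: ✓ MOVPL  r2←0x0a
8: ✓ CMP  NZCV=0011
9: ✓ SUBPL  r3←0xea
10: · MOVGE

VAL = 0x06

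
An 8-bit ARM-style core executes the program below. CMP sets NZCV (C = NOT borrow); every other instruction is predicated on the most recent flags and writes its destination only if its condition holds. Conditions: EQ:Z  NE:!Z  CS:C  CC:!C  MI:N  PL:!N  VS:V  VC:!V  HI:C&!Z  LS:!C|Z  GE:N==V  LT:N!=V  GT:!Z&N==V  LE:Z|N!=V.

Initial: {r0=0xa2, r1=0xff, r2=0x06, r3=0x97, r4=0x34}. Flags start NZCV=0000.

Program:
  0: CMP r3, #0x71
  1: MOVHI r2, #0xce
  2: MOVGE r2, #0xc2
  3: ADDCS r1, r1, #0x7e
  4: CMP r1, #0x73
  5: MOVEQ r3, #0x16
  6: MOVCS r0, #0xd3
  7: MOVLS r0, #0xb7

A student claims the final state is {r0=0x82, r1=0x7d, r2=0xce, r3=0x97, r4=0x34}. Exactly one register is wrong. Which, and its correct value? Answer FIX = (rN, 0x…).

[0] flags=0011 → (cmp)
[1] flags=0011 HI?T → r2=0xce
[2] flags=0011 GE?F → skip
[3] flags=0011 CS?T → r1=0x7d
[4] flags=0010 → (cmp)
[5] flags=0010 EQ?F → skip
[6] flags=0010 CS?T → r0=0xd3
[7] flags=0010 LS?F → skip

FIX = (r0, 0xd3)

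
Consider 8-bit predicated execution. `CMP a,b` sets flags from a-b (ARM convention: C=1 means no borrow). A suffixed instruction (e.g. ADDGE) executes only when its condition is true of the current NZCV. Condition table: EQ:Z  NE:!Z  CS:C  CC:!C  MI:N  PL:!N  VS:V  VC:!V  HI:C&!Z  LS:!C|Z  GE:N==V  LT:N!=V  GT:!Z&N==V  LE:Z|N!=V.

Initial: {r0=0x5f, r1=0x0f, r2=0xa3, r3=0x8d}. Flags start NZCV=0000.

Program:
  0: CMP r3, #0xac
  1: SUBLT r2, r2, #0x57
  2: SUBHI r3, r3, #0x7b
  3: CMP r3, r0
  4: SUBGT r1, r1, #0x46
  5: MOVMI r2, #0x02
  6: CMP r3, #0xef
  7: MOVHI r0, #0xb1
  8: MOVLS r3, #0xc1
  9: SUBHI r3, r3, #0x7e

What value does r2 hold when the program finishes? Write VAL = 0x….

[0] flags=1000 → (cmp)
[1] flags=1000 LT?T → r2=0x4c
[2] flags=1000 HI?F → skip
[3] flags=0011 → (cmp)
[4] flags=0011 GT?F → skip
[5] flags=0011 MI?F → skip
[6] flags=1000 → (cmp)
[7] flags=1000 HI?F → skip
[8] flags=1000 LS?T → r3=0xc1
[9] flags=1000 HI?F → skip

VAL = 0x4c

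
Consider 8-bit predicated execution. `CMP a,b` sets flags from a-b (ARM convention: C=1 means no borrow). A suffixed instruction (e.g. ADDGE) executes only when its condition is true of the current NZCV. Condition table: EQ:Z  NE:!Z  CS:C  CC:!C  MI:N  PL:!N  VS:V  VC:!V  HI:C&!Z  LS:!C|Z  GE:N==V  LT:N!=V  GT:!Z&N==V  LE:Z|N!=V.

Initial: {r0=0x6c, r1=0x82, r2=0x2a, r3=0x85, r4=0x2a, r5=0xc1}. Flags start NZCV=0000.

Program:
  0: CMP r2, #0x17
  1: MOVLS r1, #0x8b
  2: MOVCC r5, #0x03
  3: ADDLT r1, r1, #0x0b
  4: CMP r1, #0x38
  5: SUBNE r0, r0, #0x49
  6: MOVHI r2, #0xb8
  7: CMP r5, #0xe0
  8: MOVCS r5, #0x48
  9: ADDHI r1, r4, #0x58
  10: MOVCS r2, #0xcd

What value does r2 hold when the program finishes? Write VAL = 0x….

0: ✓ CMP  NZCV=0010
1: · MOVLS
2: · MOVCC
3: · ADDLT
4: ✓ CMP  NZCV=0011
5: ✓ SUBNE  r0←0x23
6: ✓ MOVHI  r2←0xb8
7: ✓ CMP  NZCV=1000
8: · MOVCS
9: · ADDHI
10: · MOVCS

VAL = 0xb8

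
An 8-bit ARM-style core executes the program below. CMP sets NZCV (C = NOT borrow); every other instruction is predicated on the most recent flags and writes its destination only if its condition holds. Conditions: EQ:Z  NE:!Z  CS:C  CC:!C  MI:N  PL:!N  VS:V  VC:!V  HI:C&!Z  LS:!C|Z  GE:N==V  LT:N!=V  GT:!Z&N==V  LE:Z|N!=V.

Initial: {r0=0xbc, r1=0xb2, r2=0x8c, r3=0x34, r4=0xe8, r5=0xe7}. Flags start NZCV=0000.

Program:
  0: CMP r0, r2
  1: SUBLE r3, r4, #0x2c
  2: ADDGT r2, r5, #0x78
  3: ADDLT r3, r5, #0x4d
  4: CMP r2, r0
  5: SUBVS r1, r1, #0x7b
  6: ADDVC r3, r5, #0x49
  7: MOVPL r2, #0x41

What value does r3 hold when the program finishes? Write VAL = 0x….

VAL = 0x34

[0] flags=0010 → (cmp)
[1] flags=0010 LE?F → skip
[2] flags=0010 GT?T → r2=0x5f
[3] flags=0010 LT?F → skip
[4] flags=1001 → (cmp)
[5] flags=1001 VS?T → r1=0x37
[6] flags=1001 VC?F → skip
[7] flags=1001 PL?F → skip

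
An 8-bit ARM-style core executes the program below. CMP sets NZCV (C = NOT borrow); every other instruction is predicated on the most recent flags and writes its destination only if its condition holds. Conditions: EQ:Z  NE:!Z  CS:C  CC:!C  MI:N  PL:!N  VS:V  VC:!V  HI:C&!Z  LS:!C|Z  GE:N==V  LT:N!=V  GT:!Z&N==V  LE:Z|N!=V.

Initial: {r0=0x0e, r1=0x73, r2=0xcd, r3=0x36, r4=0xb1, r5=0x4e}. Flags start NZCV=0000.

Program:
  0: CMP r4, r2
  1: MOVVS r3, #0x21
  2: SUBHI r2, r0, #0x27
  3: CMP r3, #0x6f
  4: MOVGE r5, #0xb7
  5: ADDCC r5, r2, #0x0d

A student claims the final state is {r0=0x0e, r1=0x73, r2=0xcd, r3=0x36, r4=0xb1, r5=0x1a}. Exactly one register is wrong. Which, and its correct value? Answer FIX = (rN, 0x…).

0: ✓ CMP  NZCV=1000
1: · MOVVS
2: · SUBHI
3: ✓ CMP  NZCV=1000
4: · MOVGE
5: ✓ ADDCC  r5←0xda

FIX = (r5, 0xda)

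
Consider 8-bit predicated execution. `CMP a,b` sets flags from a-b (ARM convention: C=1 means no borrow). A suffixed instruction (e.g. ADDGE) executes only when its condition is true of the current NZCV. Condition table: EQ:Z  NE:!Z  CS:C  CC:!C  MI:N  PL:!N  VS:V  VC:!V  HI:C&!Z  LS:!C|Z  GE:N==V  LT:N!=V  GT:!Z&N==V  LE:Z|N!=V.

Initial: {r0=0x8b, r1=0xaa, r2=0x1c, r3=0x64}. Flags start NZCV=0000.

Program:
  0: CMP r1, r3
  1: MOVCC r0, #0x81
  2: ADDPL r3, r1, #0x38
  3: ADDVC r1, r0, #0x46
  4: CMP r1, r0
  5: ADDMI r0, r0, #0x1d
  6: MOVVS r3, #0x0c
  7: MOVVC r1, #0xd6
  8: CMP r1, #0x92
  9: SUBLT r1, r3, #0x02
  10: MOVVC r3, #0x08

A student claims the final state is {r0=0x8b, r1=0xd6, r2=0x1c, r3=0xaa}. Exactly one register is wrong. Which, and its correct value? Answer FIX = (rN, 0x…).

FIX = (r3, 0x08)

0: ✓ CMP  NZCV=0011
1: · MOVCC
2: ✓ ADDPL  r3←0xe2
3: · ADDVC
4: ✓ CMP  NZCV=0010
5: · ADDMI
6: · MOVVS
7: ✓ MOVVC  r1←0xd6
8: ✓ CMP  NZCV=0010
9: · SUBLT
10: ✓ MOVVC  r3←0x08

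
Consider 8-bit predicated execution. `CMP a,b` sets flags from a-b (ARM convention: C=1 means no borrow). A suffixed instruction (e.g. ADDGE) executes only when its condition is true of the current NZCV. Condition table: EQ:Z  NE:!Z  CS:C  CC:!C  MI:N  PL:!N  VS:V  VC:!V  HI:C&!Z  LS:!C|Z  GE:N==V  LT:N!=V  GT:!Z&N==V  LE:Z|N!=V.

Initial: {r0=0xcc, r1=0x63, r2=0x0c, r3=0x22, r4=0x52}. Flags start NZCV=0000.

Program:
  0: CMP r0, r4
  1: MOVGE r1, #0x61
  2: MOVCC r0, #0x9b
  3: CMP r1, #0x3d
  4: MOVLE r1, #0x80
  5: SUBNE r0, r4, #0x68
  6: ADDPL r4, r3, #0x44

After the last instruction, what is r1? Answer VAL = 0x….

VAL = 0x63

[0] flags=0011 → (cmp)
[1] flags=0011 GE?F → skip
[2] flags=0011 CC?F → skip
[3] flags=0010 → (cmp)
[4] flags=0010 LE?F → skip
[5] flags=0010 NE?T → r0=0xea
[6] flags=0010 PL?T → r4=0x66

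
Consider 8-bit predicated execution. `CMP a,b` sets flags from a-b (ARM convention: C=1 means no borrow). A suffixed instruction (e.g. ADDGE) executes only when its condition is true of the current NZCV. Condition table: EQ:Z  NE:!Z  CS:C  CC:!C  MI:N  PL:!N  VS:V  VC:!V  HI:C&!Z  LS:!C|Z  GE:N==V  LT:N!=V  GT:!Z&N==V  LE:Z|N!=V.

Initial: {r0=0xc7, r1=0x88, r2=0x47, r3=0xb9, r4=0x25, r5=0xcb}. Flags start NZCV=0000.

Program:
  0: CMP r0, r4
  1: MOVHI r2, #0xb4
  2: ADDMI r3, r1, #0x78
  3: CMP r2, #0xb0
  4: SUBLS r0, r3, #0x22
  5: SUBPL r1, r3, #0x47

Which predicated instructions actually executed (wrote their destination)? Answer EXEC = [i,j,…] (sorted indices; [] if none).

[0] flags=1010 → (cmp)
[1] flags=1010 HI?T → r2=0xb4
[2] flags=1010 MI?T → r3=0x00
[3] flags=0010 → (cmp)
[4] flags=0010 LS?F → skip
[5] flags=0010 PL?T → r1=0xb9

EXEC = [1,2,5]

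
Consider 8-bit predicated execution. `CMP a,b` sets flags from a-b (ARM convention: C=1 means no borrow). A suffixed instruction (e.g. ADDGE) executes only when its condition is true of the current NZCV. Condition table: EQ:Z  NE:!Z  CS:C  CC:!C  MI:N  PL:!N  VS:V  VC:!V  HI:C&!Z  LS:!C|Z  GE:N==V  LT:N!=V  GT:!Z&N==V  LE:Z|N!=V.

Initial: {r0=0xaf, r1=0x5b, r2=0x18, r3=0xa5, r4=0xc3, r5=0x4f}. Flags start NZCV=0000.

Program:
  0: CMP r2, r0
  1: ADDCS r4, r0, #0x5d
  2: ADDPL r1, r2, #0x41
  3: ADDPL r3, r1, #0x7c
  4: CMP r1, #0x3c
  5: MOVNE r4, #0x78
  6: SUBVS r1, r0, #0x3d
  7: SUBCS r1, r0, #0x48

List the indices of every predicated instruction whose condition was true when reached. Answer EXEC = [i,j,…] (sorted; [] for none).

[0] flags=0000 → (cmp)
[1] flags=0000 CS?F → skip
[2] flags=0000 PL?T → r1=0x59
[3] flags=0000 PL?T → r3=0xd5
[4] flags=0010 → (cmp)
[5] flags=0010 NE?T → r4=0x78
[6] flags=0010 VS?F → skip
[7] flags=0010 CS?T → r1=0x67

EXEC = [2,3,5,7]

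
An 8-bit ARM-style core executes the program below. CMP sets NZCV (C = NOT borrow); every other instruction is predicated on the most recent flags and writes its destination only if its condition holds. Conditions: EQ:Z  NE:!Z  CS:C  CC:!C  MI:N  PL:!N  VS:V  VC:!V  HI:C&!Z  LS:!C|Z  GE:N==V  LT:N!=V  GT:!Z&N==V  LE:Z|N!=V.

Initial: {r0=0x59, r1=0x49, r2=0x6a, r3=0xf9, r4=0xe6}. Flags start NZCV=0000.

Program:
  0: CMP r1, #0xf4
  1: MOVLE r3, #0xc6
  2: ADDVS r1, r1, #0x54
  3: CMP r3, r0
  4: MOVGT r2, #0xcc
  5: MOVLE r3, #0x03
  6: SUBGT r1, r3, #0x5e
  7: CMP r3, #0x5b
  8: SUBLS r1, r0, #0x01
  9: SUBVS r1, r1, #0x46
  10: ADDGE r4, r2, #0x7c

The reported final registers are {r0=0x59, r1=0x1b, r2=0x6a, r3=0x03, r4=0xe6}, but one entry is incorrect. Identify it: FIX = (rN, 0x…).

FIX = (r1, 0x58)

[0] flags=0000 → (cmp)
[1] flags=0000 LE?F → skip
[2] flags=0000 VS?F → skip
[3] flags=1010 → (cmp)
[4] flags=1010 GT?F → skip
[5] flags=1010 LE?T → r3=0x03
[6] flags=1010 GT?F → skip
[7] flags=1000 → (cmp)
[8] flags=1000 LS?T → r1=0x58
[9] flags=1000 VS?F → skip
[10] flags=1000 GE?F → skip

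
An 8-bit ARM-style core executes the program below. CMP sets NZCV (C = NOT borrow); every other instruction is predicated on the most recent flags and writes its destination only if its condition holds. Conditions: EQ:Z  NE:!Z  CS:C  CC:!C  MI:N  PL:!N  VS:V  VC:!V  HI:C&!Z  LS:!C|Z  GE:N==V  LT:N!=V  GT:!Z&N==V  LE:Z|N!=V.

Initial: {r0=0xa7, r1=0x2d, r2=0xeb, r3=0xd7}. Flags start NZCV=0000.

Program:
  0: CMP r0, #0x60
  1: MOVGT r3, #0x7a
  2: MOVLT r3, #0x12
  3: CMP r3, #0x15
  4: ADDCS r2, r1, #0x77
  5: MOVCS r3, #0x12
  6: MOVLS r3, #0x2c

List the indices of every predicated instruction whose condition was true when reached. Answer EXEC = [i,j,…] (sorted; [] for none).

0: ✓ CMP  NZCV=0011
1: · MOVGT
2: ✓ MOVLT  r3←0x12
3: ✓ CMP  NZCV=1000
4: · ADDCS
5: · MOVCS
6: ✓ MOVLS  r3←0x2c

EXEC = [2,6]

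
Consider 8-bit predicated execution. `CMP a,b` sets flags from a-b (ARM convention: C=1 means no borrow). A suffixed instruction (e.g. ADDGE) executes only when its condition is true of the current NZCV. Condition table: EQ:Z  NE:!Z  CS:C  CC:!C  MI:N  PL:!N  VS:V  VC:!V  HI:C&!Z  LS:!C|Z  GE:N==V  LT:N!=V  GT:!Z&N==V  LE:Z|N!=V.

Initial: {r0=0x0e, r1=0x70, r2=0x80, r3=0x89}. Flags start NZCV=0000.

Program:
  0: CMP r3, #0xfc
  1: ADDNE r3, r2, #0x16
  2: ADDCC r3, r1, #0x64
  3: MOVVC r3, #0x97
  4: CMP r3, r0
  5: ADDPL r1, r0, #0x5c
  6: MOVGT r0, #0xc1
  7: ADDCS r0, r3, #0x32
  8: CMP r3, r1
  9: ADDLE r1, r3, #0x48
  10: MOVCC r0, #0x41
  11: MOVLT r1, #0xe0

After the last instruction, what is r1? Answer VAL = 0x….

[0] flags=1000 → (cmp)
[1] flags=1000 NE?T → r3=0x96
[2] flags=1000 CC?T → r3=0xd4
[3] flags=1000 VC?T → r3=0x97
[4] flags=1010 → (cmp)
[5] flags=1010 PL?F → skip
[6] flags=1010 GT?F → skip
[7] flags=1010 CS?T → r0=0xc9
[8] flags=0011 → (cmp)
[9] flags=0011 LE?T → r1=0xdf
[10] flags=0011 CC?F → skip
[11] flags=0011 LT?T → r1=0xe0

VAL = 0xe0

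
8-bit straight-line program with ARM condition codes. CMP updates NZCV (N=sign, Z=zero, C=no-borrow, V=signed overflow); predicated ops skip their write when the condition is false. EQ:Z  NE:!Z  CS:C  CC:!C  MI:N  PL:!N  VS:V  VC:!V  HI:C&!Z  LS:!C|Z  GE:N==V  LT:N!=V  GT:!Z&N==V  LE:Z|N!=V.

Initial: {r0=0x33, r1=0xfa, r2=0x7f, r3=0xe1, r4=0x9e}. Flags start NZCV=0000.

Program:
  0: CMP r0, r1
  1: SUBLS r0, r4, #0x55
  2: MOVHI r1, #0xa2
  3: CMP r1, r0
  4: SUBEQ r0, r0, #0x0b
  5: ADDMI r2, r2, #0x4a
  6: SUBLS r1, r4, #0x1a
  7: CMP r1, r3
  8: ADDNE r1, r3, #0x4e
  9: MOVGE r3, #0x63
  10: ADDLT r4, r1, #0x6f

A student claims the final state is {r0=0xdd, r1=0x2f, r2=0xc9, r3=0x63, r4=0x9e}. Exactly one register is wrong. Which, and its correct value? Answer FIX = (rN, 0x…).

0: ✓ CMP  NZCV=0000
1: ✓ SUBLS  r0←0x49
2: · MOVHI
3: ✓ CMP  NZCV=1010
4: · SUBEQ
5: ✓ ADDMI  r2←0xc9
6: · SUBLS
7: ✓ CMP  NZCV=0010
8: ✓ ADDNE  r1←0x2f
9: ✓ MOVGE  r3←0x63
10: · ADDLT

FIX = (r0, 0x49)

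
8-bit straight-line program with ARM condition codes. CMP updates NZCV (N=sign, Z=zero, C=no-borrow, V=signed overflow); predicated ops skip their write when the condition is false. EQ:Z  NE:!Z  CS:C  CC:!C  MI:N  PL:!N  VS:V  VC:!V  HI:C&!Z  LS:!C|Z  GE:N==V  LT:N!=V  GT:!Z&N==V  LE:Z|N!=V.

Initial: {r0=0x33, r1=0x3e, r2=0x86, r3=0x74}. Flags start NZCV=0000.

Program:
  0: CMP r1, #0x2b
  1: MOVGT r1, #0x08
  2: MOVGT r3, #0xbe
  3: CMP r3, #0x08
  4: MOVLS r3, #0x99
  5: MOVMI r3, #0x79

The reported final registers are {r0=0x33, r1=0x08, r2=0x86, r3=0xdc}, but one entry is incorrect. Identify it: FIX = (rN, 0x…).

FIX = (r3, 0x79)

[0] flags=0010 → (cmp)
[1] flags=0010 GT?T → r1=0x08
[2] flags=0010 GT?T → r3=0xbe
[3] flags=1010 → (cmp)
[4] flags=1010 LS?F → skip
[5] flags=1010 MI?T → r3=0x79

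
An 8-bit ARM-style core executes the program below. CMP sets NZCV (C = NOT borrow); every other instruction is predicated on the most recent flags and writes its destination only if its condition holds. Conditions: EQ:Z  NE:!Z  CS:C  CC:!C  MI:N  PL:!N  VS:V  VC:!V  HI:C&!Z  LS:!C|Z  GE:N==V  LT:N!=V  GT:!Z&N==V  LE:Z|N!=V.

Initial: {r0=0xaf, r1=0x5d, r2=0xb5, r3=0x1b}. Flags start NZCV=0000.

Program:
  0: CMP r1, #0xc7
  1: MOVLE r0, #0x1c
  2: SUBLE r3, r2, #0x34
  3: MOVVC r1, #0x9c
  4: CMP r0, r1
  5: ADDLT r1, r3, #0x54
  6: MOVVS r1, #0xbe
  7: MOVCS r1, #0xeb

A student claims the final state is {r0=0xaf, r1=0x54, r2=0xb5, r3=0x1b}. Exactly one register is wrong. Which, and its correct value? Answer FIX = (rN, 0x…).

[0] flags=1001 → (cmp)
[1] flags=1001 LE?F → skip
[2] flags=1001 LE?F → skip
[3] flags=1001 VC?F → skip
[4] flags=0011 → (cmp)
[5] flags=0011 LT?T → r1=0x6f
[6] flags=0011 VS?T → r1=0xbe
[7] flags=0011 CS?T → r1=0xeb

FIX = (r1, 0xeb)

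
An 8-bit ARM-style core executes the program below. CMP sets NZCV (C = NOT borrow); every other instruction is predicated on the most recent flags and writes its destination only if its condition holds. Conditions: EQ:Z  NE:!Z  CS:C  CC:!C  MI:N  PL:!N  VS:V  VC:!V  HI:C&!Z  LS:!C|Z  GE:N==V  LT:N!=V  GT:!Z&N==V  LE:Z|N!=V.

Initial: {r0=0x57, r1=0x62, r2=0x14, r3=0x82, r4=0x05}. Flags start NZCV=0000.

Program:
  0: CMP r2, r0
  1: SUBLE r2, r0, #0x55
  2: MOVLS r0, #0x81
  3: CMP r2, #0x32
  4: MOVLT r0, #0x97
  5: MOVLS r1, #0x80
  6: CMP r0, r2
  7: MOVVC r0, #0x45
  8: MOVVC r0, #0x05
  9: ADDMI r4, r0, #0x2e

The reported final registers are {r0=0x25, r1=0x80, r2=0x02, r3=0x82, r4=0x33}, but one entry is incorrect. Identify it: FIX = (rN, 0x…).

FIX = (r0, 0x05)

0: ✓ CMP  NZCV=1000
1: ✓ SUBLE  r2←0x02
2: ✓ MOVLS  r0←0x81
3: ✓ CMP  NZCV=1000
4: ✓ MOVLT  r0←0x97
5: ✓ MOVLS  r1←0x80
6: ✓ CMP  NZCV=1010
7: ✓ MOVVC  r0←0x45
8: ✓ MOVVC  r0←0x05
9: ✓ ADDMI  r4←0x33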